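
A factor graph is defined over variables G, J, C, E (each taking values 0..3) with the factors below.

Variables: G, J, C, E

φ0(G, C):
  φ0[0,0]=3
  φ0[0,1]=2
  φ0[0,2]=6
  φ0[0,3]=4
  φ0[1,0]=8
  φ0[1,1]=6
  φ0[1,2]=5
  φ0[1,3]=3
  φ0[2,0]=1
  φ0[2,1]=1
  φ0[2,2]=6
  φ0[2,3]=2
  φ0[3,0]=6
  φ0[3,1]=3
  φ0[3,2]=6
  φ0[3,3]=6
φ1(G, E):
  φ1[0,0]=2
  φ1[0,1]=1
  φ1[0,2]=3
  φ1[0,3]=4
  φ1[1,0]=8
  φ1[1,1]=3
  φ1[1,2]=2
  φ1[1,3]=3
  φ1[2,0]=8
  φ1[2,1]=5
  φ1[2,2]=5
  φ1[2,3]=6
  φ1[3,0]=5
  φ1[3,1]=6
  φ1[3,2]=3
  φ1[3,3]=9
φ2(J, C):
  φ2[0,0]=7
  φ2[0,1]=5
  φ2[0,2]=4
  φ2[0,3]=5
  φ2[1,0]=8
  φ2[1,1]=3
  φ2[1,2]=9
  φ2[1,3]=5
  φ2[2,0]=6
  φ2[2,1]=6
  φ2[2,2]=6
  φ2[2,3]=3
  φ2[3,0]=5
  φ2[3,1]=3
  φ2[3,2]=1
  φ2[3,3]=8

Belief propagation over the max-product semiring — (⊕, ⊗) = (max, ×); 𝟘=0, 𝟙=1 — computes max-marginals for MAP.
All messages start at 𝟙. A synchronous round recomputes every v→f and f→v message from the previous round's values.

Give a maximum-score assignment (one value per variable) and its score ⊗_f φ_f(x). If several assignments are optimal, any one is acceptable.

assignment: (G=1, J=1, C=0, E=0); score = 512

init: all messages = 𝟙 over 4 values
r1 m[φ0→G] = [6, 8, 6, 6]
r1 m[φ0→C] = [8, 6, 6, 6]
r1 m[φ1→G] = [4, 8, 8, 9]
r1 m[φ1→E] = [8, 6, 5, 9]
r1 m[φ2→J] = [7, 9, 6, 8]
r1 m[φ2→C] = [8, 6, 9, 8]
r1 m[G→φ0] = [1, 1, 1, 1]
r1 m[G→φ1] = [1, 1, 1, 1]
r1 m[J→φ2] = [1, 1, 1, 1]
r1 m[C→φ0] = [1, 1, 1, 1]
r1 m[C→φ2] = [1, 1, 1, 1]
r1 m[E→φ1] = [1, 1, 1, 1]
r2 m[φ0→G] = [6, 8, 6, 6]
r2 m[φ0→C] = [8, 6, 6, 6]
r2 m[φ1→G] = [4, 8, 8, 9]
r2 m[φ1→E] = [8, 6, 5, 9]
r2 m[φ2→J] = [7, 9, 6, 8]
r2 m[φ2→C] = [8, 6, 9, 8]
r2 m[G→φ0] = [4, 8, 8, 9]
r2 m[G→φ1] = [6, 8, 6, 6]
r2 m[J→φ2] = [1, 1, 1, 1]
r2 m[C→φ0] = [8, 6, 9, 8]
r2 m[C→φ2] = [8, 6, 6, 6]
r2 m[E→φ1] = [1, 1, 1, 1]
r3 m[φ0→G] = [54, 64, 54, 54]
r3 m[φ0→C] = [64, 48, 54, 54]
r3 m[φ1→G] = [4, 8, 8, 9]
r3 m[φ1→E] = [64, 36, 30, 54]
r3 m[φ2→J] = [56, 64, 48, 48]
r3 m[φ2→C] = [8, 6, 9, 8]
r3 m[G→φ0] = [4, 8, 8, 9]
r3 m[G→φ1] = [6, 8, 6, 6]
r3 m[J→φ2] = [1, 1, 1, 1]
r3 m[C→φ0] = [8, 6, 9, 8]
r3 m[C→φ2] = [8, 6, 6, 6]
r3 m[E→φ1] = [1, 1, 1, 1]
r4 m[φ0→G] = [54, 64, 54, 54]
r4 m[φ0→C] = [64, 48, 54, 54]
r4 m[φ1→G] = [4, 8, 8, 9]
r4 m[φ1→E] = [64, 36, 30, 54]
r4 m[φ2→J] = [56, 64, 48, 48]
r4 m[φ2→C] = [8, 6, 9, 8]
r4 m[G→φ0] = [4, 8, 8, 9]
r4 m[G→φ1] = [54, 64, 54, 54]
r4 m[J→φ2] = [1, 1, 1, 1]
r4 m[C→φ0] = [8, 6, 9, 8]
r4 m[C→φ2] = [64, 48, 54, 54]
r4 m[E→φ1] = [1, 1, 1, 1]
r5 m[φ0→G] = [54, 64, 54, 54]
r5 m[φ0→C] = [64, 48, 54, 54]
r5 m[φ1→G] = [4, 8, 8, 9]
r5 m[φ1→E] = [512, 324, 270, 486]
r5 m[φ2→J] = [448, 512, 384, 432]
r5 m[φ2→C] = [8, 6, 9, 8]
r5 m[G→φ0] = [4, 8, 8, 9]
r5 m[G→φ1] = [54, 64, 54, 54]
r5 m[J→φ2] = [1, 1, 1, 1]
r5 m[C→φ0] = [8, 6, 9, 8]
r5 m[C→φ2] = [64, 48, 54, 54]
r5 m[E→φ1] = [1, 1, 1, 1]
r6 m[φ0→G] = [54, 64, 54, 54]
r6 m[φ0→C] = [64, 48, 54, 54]
r6 m[φ1→G] = [4, 8, 8, 9]
r6 m[φ1→E] = [512, 324, 270, 486]
r6 m[φ2→J] = [448, 512, 384, 432]
r6 m[φ2→C] = [8, 6, 9, 8]
r6 m[G→φ0] = [4, 8, 8, 9]
r6 m[G→φ1] = [54, 64, 54, 54]
r6 m[J→φ2] = [1, 1, 1, 1]
r6 m[C→φ0] = [8, 6, 9, 8]
r6 m[C→φ2] = [64, 48, 54, 54]
r6 m[E→φ1] = [1, 1, 1, 1]
fixed point reached at round 6
traceback from G: (G=1, J=1, C=0, E=0), score=512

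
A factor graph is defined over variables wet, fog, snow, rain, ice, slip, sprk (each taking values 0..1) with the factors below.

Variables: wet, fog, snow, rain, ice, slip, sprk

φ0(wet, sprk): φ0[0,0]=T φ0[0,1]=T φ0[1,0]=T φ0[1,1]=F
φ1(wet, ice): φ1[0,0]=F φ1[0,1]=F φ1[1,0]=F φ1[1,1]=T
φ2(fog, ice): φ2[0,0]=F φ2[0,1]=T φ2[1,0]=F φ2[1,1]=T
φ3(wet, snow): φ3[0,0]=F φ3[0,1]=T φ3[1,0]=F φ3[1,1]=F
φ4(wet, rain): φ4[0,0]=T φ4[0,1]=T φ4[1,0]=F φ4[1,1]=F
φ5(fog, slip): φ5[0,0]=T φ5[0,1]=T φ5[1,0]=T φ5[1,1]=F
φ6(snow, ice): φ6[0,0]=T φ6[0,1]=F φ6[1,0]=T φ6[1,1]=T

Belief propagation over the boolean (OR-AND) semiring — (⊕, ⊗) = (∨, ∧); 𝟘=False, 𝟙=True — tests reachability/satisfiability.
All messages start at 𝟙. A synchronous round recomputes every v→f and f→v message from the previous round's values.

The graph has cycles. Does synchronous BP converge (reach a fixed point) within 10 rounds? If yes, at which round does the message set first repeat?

init: all messages = 𝟙 over 2 values
r1 m[φ0→wet] = [T, T]
r1 m[φ0→sprk] = [T, T]
r1 m[φ1→wet] = [F, T]
r1 m[φ1→ice] = [F, T]
r1 m[φ2→fog] = [T, T]
r1 m[φ2→ice] = [F, T]
r1 m[φ3→wet] = [T, F]
r1 m[φ3→snow] = [F, T]
r1 m[φ4→wet] = [T, F]
r1 m[φ4→rain] = [T, T]
r1 m[φ5→fog] = [T, T]
r1 m[φ5→slip] = [T, T]
r1 m[φ6→snow] = [T, T]
r1 m[φ6→ice] = [T, T]
r1 m[wet→φ0] = [T, T]
r1 m[wet→φ1] = [T, T]
r1 m[wet→φ3] = [T, T]
r1 m[wet→φ4] = [T, T]
r1 m[fog→φ2] = [T, T]
r1 m[fog→φ5] = [T, T]
r1 m[snow→φ3] = [T, T]
r1 m[snow→φ6] = [T, T]
r1 m[rain→φ4] = [T, T]
r1 m[ice→φ1] = [T, T]
r1 m[ice→φ2] = [T, T]
r1 m[ice→φ6] = [T, T]
r1 m[slip→φ5] = [T, T]
r1 m[sprk→φ0] = [T, T]
r2 m[φ0→wet] = [T, T]
r2 m[φ0→sprk] = [T, T]
r2 m[φ1→wet] = [F, T]
r2 m[φ1→ice] = [F, T]
r2 m[φ2→fog] = [T, T]
r2 m[φ2→ice] = [F, T]
r2 m[φ3→wet] = [T, F]
r2 m[φ3→snow] = [F, T]
r2 m[φ4→wet] = [T, F]
r2 m[φ4→rain] = [T, T]
r2 m[φ5→fog] = [T, T]
r2 m[φ5→slip] = [T, T]
r2 m[φ6→snow] = [T, T]
r2 m[φ6→ice] = [T, T]
r2 m[wet→φ0] = [F, F]
r2 m[wet→φ1] = [T, F]
r2 m[wet→φ3] = [F, F]
r2 m[wet→φ4] = [F, F]
r2 m[fog→φ2] = [T, T]
r2 m[fog→φ5] = [T, T]
r2 m[snow→φ3] = [T, T]
r2 m[snow→φ6] = [F, T]
r2 m[rain→φ4] = [T, T]
r2 m[ice→φ1] = [F, T]
r2 m[ice→φ2] = [F, T]
r2 m[ice→φ6] = [F, T]
r2 m[slip→φ5] = [T, T]
r2 m[sprk→φ0] = [T, T]
r3 m[φ0→wet] = [T, T]
r3 m[φ0→sprk] = [F, F]
r3 m[φ1→wet] = [F, T]
r3 m[φ1→ice] = [F, F]
r3 m[φ2→fog] = [T, T]
r3 m[φ2→ice] = [F, T]
r3 m[φ3→wet] = [T, F]
r3 m[φ3→snow] = [F, F]
r3 m[φ4→wet] = [T, F]
r3 m[φ4→rain] = [F, F]
r3 m[φ5→fog] = [T, T]
r3 m[φ5→slip] = [T, T]
r3 m[φ6→snow] = [F, T]
r3 m[φ6→ice] = [T, T]
r3 m[wet→φ0] = [F, F]
r3 m[wet→φ1] = [T, F]
r3 m[wet→φ3] = [F, F]
r3 m[wet→φ4] = [F, F]
r3 m[fog→φ2] = [T, T]
r3 m[fog→φ5] = [T, T]
r3 m[snow→φ3] = [T, T]
r3 m[snow→φ6] = [F, T]
r3 m[rain→φ4] = [T, T]
r3 m[ice→φ1] = [F, T]
r3 m[ice→φ2] = [F, T]
r3 m[ice→φ6] = [F, T]
r3 m[slip→φ5] = [T, T]
r3 m[sprk→φ0] = [T, T]
r4 m[φ0→wet] = [T, T]
r4 m[φ0→sprk] = [F, F]
r4 m[φ1→wet] = [F, T]
r4 m[φ1→ice] = [F, F]
r4 m[φ2→fog] = [T, T]
r4 m[φ2→ice] = [F, T]
r4 m[φ3→wet] = [T, F]
r4 m[φ3→snow] = [F, F]
r4 m[φ4→wet] = [T, F]
r4 m[φ4→rain] = [F, F]
r4 m[φ5→fog] = [T, T]
r4 m[φ5→slip] = [T, T]
r4 m[φ6→snow] = [F, T]
r4 m[φ6→ice] = [T, T]
r4 m[wet→φ0] = [F, F]
r4 m[wet→φ1] = [T, F]
r4 m[wet→φ3] = [F, F]
r4 m[wet→φ4] = [F, F]
r4 m[fog→φ2] = [T, T]
r4 m[fog→φ5] = [T, T]
r4 m[snow→φ3] = [F, T]
r4 m[snow→φ6] = [F, F]
r4 m[rain→φ4] = [T, T]
r4 m[ice→φ1] = [F, T]
r4 m[ice→φ2] = [F, F]
r4 m[ice→φ6] = [F, F]
r4 m[slip→φ5] = [T, T]
r4 m[sprk→φ0] = [T, T]
r5 m[φ0→wet] = [T, T]
r5 m[φ0→sprk] = [F, F]
r5 m[φ1→wet] = [F, T]
r5 m[φ1→ice] = [F, F]
r5 m[φ2→fog] = [F, F]
r5 m[φ2→ice] = [F, T]
r5 m[φ3→wet] = [T, F]
r5 m[φ3→snow] = [F, F]
r5 m[φ4→wet] = [T, F]
r5 m[φ4→rain] = [F, F]
r5 m[φ5→fog] = [T, T]
r5 m[φ5→slip] = [T, T]
r5 m[φ6→snow] = [F, F]
r5 m[φ6→ice] = [F, F]
r5 m[wet→φ0] = [F, F]
r5 m[wet→φ1] = [T, F]
r5 m[wet→φ3] = [F, F]
r5 m[wet→φ4] = [F, F]
r5 m[fog→φ2] = [T, T]
r5 m[fog→φ5] = [T, T]
r5 m[snow→φ3] = [F, T]
r5 m[snow→φ6] = [F, F]
r5 m[rain→φ4] = [T, T]
r5 m[ice→φ1] = [F, T]
r5 m[ice→φ2] = [F, F]
r5 m[ice→φ6] = [F, F]
r5 m[slip→φ5] = [T, T]
r5 m[sprk→φ0] = [T, T]
r6 m[φ0→wet] = [T, T]
r6 m[φ0→sprk] = [F, F]
r6 m[φ1→wet] = [F, T]
r6 m[φ1→ice] = [F, F]
r6 m[φ2→fog] = [F, F]
r6 m[φ2→ice] = [F, T]
r6 m[φ3→wet] = [T, F]
r6 m[φ3→snow] = [F, F]
r6 m[φ4→wet] = [T, F]
r6 m[φ4→rain] = [F, F]
r6 m[φ5→fog] = [T, T]
r6 m[φ5→slip] = [T, T]
r6 m[φ6→snow] = [F, F]
r6 m[φ6→ice] = [F, F]
r6 m[wet→φ0] = [F, F]
r6 m[wet→φ1] = [T, F]
r6 m[wet→φ3] = [F, F]
r6 m[wet→φ4] = [F, F]
r6 m[fog→φ2] = [T, T]
r6 m[fog→φ5] = [F, F]
r6 m[snow→φ3] = [F, F]
r6 m[snow→φ6] = [F, F]
r6 m[rain→φ4] = [T, T]
r6 m[ice→φ1] = [F, F]
r6 m[ice→φ2] = [F, F]
r6 m[ice→φ6] = [F, F]
r6 m[slip→φ5] = [T, T]
r6 m[sprk→φ0] = [T, T]
r7 m[φ0→wet] = [T, T]
r7 m[φ0→sprk] = [F, F]
r7 m[φ1→wet] = [F, F]
r7 m[φ1→ice] = [F, F]
r7 m[φ2→fog] = [F, F]
r7 m[φ2→ice] = [F, T]
r7 m[φ3→wet] = [F, F]
r7 m[φ3→snow] = [F, F]
r7 m[φ4→wet] = [T, F]
r7 m[φ4→rain] = [F, F]
r7 m[φ5→fog] = [T, T]
r7 m[φ5→slip] = [F, F]
r7 m[φ6→snow] = [F, F]
r7 m[φ6→ice] = [F, F]
r7 m[wet→φ0] = [F, F]
r7 m[wet→φ1] = [T, F]
r7 m[wet→φ3] = [F, F]
r7 m[wet→φ4] = [F, F]
r7 m[fog→φ2] = [T, T]
r7 m[fog→φ5] = [F, F]
r7 m[snow→φ3] = [F, F]
r7 m[snow→φ6] = [F, F]
r7 m[rain→φ4] = [T, T]
r7 m[ice→φ1] = [F, F]
r7 m[ice→φ2] = [F, F]
r7 m[ice→φ6] = [F, F]
r7 m[slip→φ5] = [T, T]
r7 m[sprk→φ0] = [T, T]
r8 m[φ0→wet] = [T, T]
r8 m[φ0→sprk] = [F, F]
r8 m[φ1→wet] = [F, F]
r8 m[φ1→ice] = [F, F]
r8 m[φ2→fog] = [F, F]
r8 m[φ2→ice] = [F, T]
r8 m[φ3→wet] = [F, F]
r8 m[φ3→snow] = [F, F]
r8 m[φ4→wet] = [T, F]
r8 m[φ4→rain] = [F, F]
r8 m[φ5→fog] = [T, T]
r8 m[φ5→slip] = [F, F]
r8 m[φ6→snow] = [F, F]
r8 m[φ6→ice] = [F, F]
r8 m[wet→φ0] = [F, F]
r8 m[wet→φ1] = [F, F]
r8 m[wet→φ3] = [F, F]
r8 m[wet→φ4] = [F, F]
r8 m[fog→φ2] = [T, T]
r8 m[fog→φ5] = [F, F]
r8 m[snow→φ3] = [F, F]
r8 m[snow→φ6] = [F, F]
r8 m[rain→φ4] = [T, T]
r8 m[ice→φ1] = [F, F]
r8 m[ice→φ2] = [F, F]
r8 m[ice→φ6] = [F, F]
r8 m[slip→φ5] = [T, T]
r8 m[sprk→φ0] = [T, T]
r9 m[φ0→wet] = [T, T]
r9 m[φ0→sprk] = [F, F]
r9 m[φ1→wet] = [F, F]
r9 m[φ1→ice] = [F, F]
r9 m[φ2→fog] = [F, F]
r9 m[φ2→ice] = [F, T]
r9 m[φ3→wet] = [F, F]
r9 m[φ3→snow] = [F, F]
r9 m[φ4→wet] = [T, F]
r9 m[φ4→rain] = [F, F]
r9 m[φ5→fog] = [T, T]
r9 m[φ5→slip] = [F, F]
r9 m[φ6→snow] = [F, F]
r9 m[φ6→ice] = [F, F]
r9 m[wet→φ0] = [F, F]
r9 m[wet→φ1] = [F, F]
r9 m[wet→φ3] = [F, F]
r9 m[wet→φ4] = [F, F]
r9 m[fog→φ2] = [T, T]
r9 m[fog→φ5] = [F, F]
r9 m[snow→φ3] = [F, F]
r9 m[snow→φ6] = [F, F]
r9 m[rain→φ4] = [T, T]
r9 m[ice→φ1] = [F, F]
r9 m[ice→φ2] = [F, F]
r9 m[ice→φ6] = [F, F]
r9 m[slip→φ5] = [T, T]
r9 m[sprk→φ0] = [T, T]
fixed point reached at round 9
messages reach a fixed point at round 9

CONVERGED at round 9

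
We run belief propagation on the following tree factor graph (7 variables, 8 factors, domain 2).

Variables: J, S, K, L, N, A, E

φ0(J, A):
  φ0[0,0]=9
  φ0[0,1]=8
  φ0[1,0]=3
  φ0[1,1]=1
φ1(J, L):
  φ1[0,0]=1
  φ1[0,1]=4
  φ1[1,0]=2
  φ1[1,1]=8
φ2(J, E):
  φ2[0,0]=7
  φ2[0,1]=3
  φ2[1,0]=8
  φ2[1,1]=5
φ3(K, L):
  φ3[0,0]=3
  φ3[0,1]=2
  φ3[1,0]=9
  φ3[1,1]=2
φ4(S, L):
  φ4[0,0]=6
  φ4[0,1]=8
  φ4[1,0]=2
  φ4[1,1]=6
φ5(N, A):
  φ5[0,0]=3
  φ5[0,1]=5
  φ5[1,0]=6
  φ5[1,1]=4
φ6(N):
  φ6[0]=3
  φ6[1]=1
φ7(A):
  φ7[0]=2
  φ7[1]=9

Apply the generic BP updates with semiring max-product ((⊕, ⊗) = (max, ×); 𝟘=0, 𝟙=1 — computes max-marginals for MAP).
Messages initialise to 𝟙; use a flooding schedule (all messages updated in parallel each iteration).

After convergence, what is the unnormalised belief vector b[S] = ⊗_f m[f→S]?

init: all messages = 𝟙 over 2 values
r1 m[φ0→J] = [9, 3]
r1 m[φ0→A] = [9, 8]
r1 m[φ1→J] = [4, 8]
r1 m[φ1→L] = [2, 8]
r1 m[φ2→J] = [7, 8]
r1 m[φ2→E] = [8, 5]
r1 m[φ3→K] = [3, 9]
r1 m[φ3→L] = [9, 2]
r1 m[φ4→S] = [8, 6]
r1 m[φ4→L] = [6, 8]
r1 m[φ5→N] = [5, 6]
r1 m[φ5→A] = [6, 5]
r1 m[φ6→N] = [3, 1]
r1 m[φ7→A] = [2, 9]
r1 m[J→φ0] = [1, 1]
r1 m[J→φ1] = [1, 1]
r1 m[J→φ2] = [1, 1]
r1 m[S→φ4] = [1, 1]
r1 m[K→φ3] = [1, 1]
r1 m[L→φ1] = [1, 1]
r1 m[L→φ3] = [1, 1]
r1 m[L→φ4] = [1, 1]
r1 m[N→φ5] = [1, 1]
r1 m[N→φ6] = [1, 1]
r1 m[A→φ0] = [1, 1]
r1 m[A→φ5] = [1, 1]
r1 m[A→φ7] = [1, 1]
r1 m[E→φ2] = [1, 1]
r2 m[φ0→J] = [9, 3]
r2 m[φ0→A] = [9, 8]
r2 m[φ1→J] = [4, 8]
r2 m[φ1→L] = [2, 8]
r2 m[φ2→J] = [7, 8]
r2 m[φ2→E] = [8, 5]
r2 m[φ3→K] = [3, 9]
r2 m[φ3→L] = [9, 2]
r2 m[φ4→S] = [8, 6]
r2 m[φ4→L] = [6, 8]
r2 m[φ5→N] = [5, 6]
r2 m[φ5→A] = [6, 5]
r2 m[φ6→N] = [3, 1]
r2 m[φ7→A] = [2, 9]
r2 m[J→φ0] = [28, 64]
r2 m[J→φ1] = [63, 24]
r2 m[J→φ2] = [36, 24]
r2 m[S→φ4] = [1, 1]
r2 m[K→φ3] = [1, 1]
r2 m[L→φ1] = [54, 16]
r2 m[L→φ3] = [12, 64]
r2 m[L→φ4] = [18, 16]
r2 m[N→φ5] = [3, 1]
r2 m[N→φ6] = [5, 6]
r2 m[A→φ0] = [12, 45]
r2 m[A→φ5] = [18, 72]
r2 m[A→φ7] = [54, 40]
r2 m[E→φ2] = [1, 1]
r3 m[φ0→J] = [360, 45]
r3 m[φ0→A] = [252, 224]
r3 m[φ1→J] = [64, 128]
r3 m[φ1→L] = [63, 252]
r3 m[φ2→J] = [7, 8]
r3 m[φ2→E] = [252, 120]
r3 m[φ3→K] = [128, 128]
r3 m[φ3→L] = [9, 2]
r3 m[φ4→S] = [128, 96]
r3 m[φ4→L] = [6, 8]
r3 m[φ5→N] = [360, 288]
r3 m[φ5→A] = [9, 15]
r3 m[φ6→N] = [3, 1]
r3 m[φ7→A] = [2, 9]
r3 m[J→φ0] = [28, 64]
r3 m[J→φ1] = [63, 24]
r3 m[J→φ2] = [36, 24]
r3 m[S→φ4] = [1, 1]
r3 m[K→φ3] = [1, 1]
r3 m[L→φ1] = [54, 16]
r3 m[L→φ3] = [12, 64]
r3 m[L→φ4] = [18, 16]
r3 m[N→φ5] = [3, 1]
r3 m[N→φ6] = [5, 6]
r3 m[A→φ0] = [12, 45]
r3 m[A→φ5] = [18, 72]
r3 m[A→φ7] = [54, 40]
r3 m[E→φ2] = [1, 1]
r4 m[φ0→J] = [360, 45]
r4 m[φ0→A] = [252, 224]
r4 m[φ1→J] = [64, 128]
r4 m[φ1→L] = [63, 252]
r4 m[φ2→J] = [7, 8]
r4 m[φ2→E] = [252, 120]
r4 m[φ3→K] = [128, 128]
r4 m[φ3→L] = [9, 2]
r4 m[φ4→S] = [128, 96]
r4 m[φ4→L] = [6, 8]
r4 m[φ5→N] = [360, 288]
r4 m[φ5→A] = [9, 15]
r4 m[φ6→N] = [3, 1]
r4 m[φ7→A] = [2, 9]
r4 m[J→φ0] = [448, 1024]
r4 m[J→φ1] = [2520, 360]
r4 m[J→φ2] = [23040, 5760]
r4 m[S→φ4] = [1, 1]
r4 m[K→φ3] = [1, 1]
r4 m[L→φ1] = [54, 16]
r4 m[L→φ3] = [378, 2016]
r4 m[L→φ4] = [567, 504]
r4 m[N→φ5] = [3, 1]
r4 m[N→φ6] = [360, 288]
r4 m[A→φ0] = [18, 135]
r4 m[A→φ5] = [504, 2016]
r4 m[A→φ7] = [2268, 3360]
r4 m[E→φ2] = [1, 1]
r5 m[φ0→J] = [1080, 135]
r5 m[φ0→A] = [4032, 3584]
r5 m[φ1→J] = [64, 128]
r5 m[φ1→L] = [2520, 10080]
r5 m[φ2→J] = [7, 8]
r5 m[φ2→E] = [161280, 69120]
r5 m[φ3→K] = [4032, 4032]
r5 m[φ3→L] = [9, 2]
r5 m[φ4→S] = [4032, 3024]
r5 m[φ4→L] = [6, 8]
r5 m[φ5→N] = [10080, 8064]
r5 m[φ5→A] = [9, 15]
r5 m[φ6→N] = [3, 1]
r5 m[φ7→A] = [2, 9]
r5 m[J→φ0] = [448, 1024]
r5 m[J→φ1] = [2520, 360]
r5 m[J→φ2] = [23040, 5760]
r5 m[S→φ4] = [1, 1]
r5 m[K→φ3] = [1, 1]
r5 m[L→φ1] = [54, 16]
r5 m[L→φ3] = [378, 2016]
r5 m[L→φ4] = [567, 504]
r5 m[N→φ5] = [3, 1]
r5 m[N→φ6] = [360, 288]
r5 m[A→φ0] = [18, 135]
r5 m[A→φ5] = [504, 2016]
r5 m[A→φ7] = [2268, 3360]
r5 m[E→φ2] = [1, 1]
r6 m[φ0→J] = [1080, 135]
r6 m[φ0→A] = [4032, 3584]
r6 m[φ1→J] = [64, 128]
r6 m[φ1→L] = [2520, 10080]
r6 m[φ2→J] = [7, 8]
r6 m[φ2→E] = [161280, 69120]
r6 m[φ3→K] = [4032, 4032]
r6 m[φ3→L] = [9, 2]
r6 m[φ4→S] = [4032, 3024]
r6 m[φ4→L] = [6, 8]
r6 m[φ5→N] = [10080, 8064]
r6 m[φ5→A] = [9, 15]
r6 m[φ6→N] = [3, 1]
r6 m[φ7→A] = [2, 9]
r6 m[J→φ0] = [448, 1024]
r6 m[J→φ1] = [7560, 1080]
r6 m[J→φ2] = [69120, 17280]
r6 m[S→φ4] = [1, 1]
r6 m[K→φ3] = [1, 1]
r6 m[L→φ1] = [54, 16]
r6 m[L→φ3] = [15120, 80640]
r6 m[L→φ4] = [22680, 20160]
r6 m[N→φ5] = [3, 1]
r6 m[N→φ6] = [10080, 8064]
r6 m[A→φ0] = [18, 135]
r6 m[A→φ5] = [8064, 32256]
r6 m[A→φ7] = [36288, 53760]
r6 m[E→φ2] = [1, 1]
r7 m[φ0→J] = [1080, 135]
r7 m[φ0→A] = [4032, 3584]
r7 m[φ1→J] = [64, 128]
r7 m[φ1→L] = [7560, 30240]
r7 m[φ2→J] = [7, 8]
r7 m[φ2→E] = [483840, 207360]
r7 m[φ3→K] = [161280, 161280]
r7 m[φ3→L] = [9, 2]
r7 m[φ4→S] = [161280, 120960]
r7 m[φ4→L] = [6, 8]
r7 m[φ5→N] = [161280, 129024]
r7 m[φ5→A] = [9, 15]
r7 m[φ6→N] = [3, 1]
r7 m[φ7→A] = [2, 9]
r7 m[J→φ0] = [448, 1024]
r7 m[J→φ1] = [7560, 1080]
r7 m[J→φ2] = [69120, 17280]
r7 m[S→φ4] = [1, 1]
r7 m[K→φ3] = [1, 1]
r7 m[L→φ1] = [54, 16]
r7 m[L→φ3] = [15120, 80640]
r7 m[L→φ4] = [22680, 20160]
r7 m[N→φ5] = [3, 1]
r7 m[N→φ6] = [10080, 8064]
r7 m[A→φ0] = [18, 135]
r7 m[A→φ5] = [8064, 32256]
r7 m[A→φ7] = [36288, 53760]
r7 m[E→φ2] = [1, 1]
r8 m[φ0→J] = [1080, 135]
r8 m[φ0→A] = [4032, 3584]
r8 m[φ1→J] = [64, 128]
r8 m[φ1→L] = [7560, 30240]
r8 m[φ2→J] = [7, 8]
r8 m[φ2→E] = [483840, 207360]
r8 m[φ3→K] = [161280, 161280]
r8 m[φ3→L] = [9, 2]
r8 m[φ4→S] = [161280, 120960]
r8 m[φ4→L] = [6, 8]
r8 m[φ5→N] = [161280, 129024]
r8 m[φ5→A] = [9, 15]
r8 m[φ6→N] = [3, 1]
r8 m[φ7→A] = [2, 9]
r8 m[J→φ0] = [448, 1024]
r8 m[J→φ1] = [7560, 1080]
r8 m[J→φ2] = [69120, 17280]
r8 m[S→φ4] = [1, 1]
r8 m[K→φ3] = [1, 1]
r8 m[L→φ1] = [54, 16]
r8 m[L→φ3] = [45360, 241920]
r8 m[L→φ4] = [68040, 60480]
r8 m[N→φ5] = [3, 1]
r8 m[N→φ6] = [161280, 129024]
r8 m[A→φ0] = [18, 135]
r8 m[A→φ5] = [8064, 32256]
r8 m[A→φ7] = [36288, 53760]
r8 m[E→φ2] = [1, 1]
r9 m[φ0→J] = [1080, 135]
r9 m[φ0→A] = [4032, 3584]
r9 m[φ1→J] = [64, 128]
r9 m[φ1→L] = [7560, 30240]
r9 m[φ2→J] = [7, 8]
r9 m[φ2→E] = [483840, 207360]
r9 m[φ3→K] = [483840, 483840]
r9 m[φ3→L] = [9, 2]
r9 m[φ4→S] = [483840, 362880]
r9 m[φ4→L] = [6, 8]
r9 m[φ5→N] = [161280, 129024]
r9 m[φ5→A] = [9, 15]
r9 m[φ6→N] = [3, 1]
r9 m[φ7→A] = [2, 9]
r9 m[J→φ0] = [448, 1024]
r9 m[J→φ1] = [7560, 1080]
r9 m[J→φ2] = [69120, 17280]
r9 m[S→φ4] = [1, 1]
r9 m[K→φ3] = [1, 1]
r9 m[L→φ1] = [54, 16]
r9 m[L→φ3] = [45360, 241920]
r9 m[L→φ4] = [68040, 60480]
r9 m[N→φ5] = [3, 1]
r9 m[N→φ6] = [161280, 129024]
r9 m[A→φ0] = [18, 135]
r9 m[A→φ5] = [8064, 32256]
r9 m[A→φ7] = [36288, 53760]
r9 m[E→φ2] = [1, 1]
r10 m[φ0→J] = [1080, 135]
r10 m[φ0→A] = [4032, 3584]
r10 m[φ1→J] = [64, 128]
r10 m[φ1→L] = [7560, 30240]
r10 m[φ2→J] = [7, 8]
r10 m[φ2→E] = [483840, 207360]
r10 m[φ3→K] = [483840, 483840]
r10 m[φ3→L] = [9, 2]
r10 m[φ4→S] = [483840, 362880]
r10 m[φ4→L] = [6, 8]
r10 m[φ5→N] = [161280, 129024]
r10 m[φ5→A] = [9, 15]
r10 m[φ6→N] = [3, 1]
r10 m[φ7→A] = [2, 9]
r10 m[J→φ0] = [448, 1024]
r10 m[J→φ1] = [7560, 1080]
r10 m[J→φ2] = [69120, 17280]
r10 m[S→φ4] = [1, 1]
r10 m[K→φ3] = [1, 1]
r10 m[L→φ1] = [54, 16]
r10 m[L→φ3] = [45360, 241920]
r10 m[L→φ4] = [68040, 60480]
r10 m[N→φ5] = [3, 1]
r10 m[N→φ6] = [161280, 129024]
r10 m[A→φ0] = [18, 135]
r10 m[A→φ5] = [8064, 32256]
r10 m[A→φ7] = [36288, 53760]
r10 m[E→φ2] = [1, 1]
fixed point reached at round 10
b[S] = ⊗ incoming = [483840, 362880]

b[S] = [483840, 362880]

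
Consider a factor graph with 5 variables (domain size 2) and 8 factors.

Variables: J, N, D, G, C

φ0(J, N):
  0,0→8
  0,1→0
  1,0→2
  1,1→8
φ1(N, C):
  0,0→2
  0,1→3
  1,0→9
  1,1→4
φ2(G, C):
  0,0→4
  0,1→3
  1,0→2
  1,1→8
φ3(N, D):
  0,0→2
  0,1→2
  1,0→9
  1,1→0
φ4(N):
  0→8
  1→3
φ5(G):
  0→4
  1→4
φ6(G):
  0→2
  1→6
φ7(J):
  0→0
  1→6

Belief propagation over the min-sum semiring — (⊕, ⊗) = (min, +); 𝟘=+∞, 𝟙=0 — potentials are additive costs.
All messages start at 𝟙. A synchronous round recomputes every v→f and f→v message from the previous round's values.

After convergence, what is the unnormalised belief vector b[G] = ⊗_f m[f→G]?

b[G] = [16, 24]

init: all messages = 𝟙 over 2 values
r1 m[φ0→J] = [0, 2]
r1 m[φ0→N] = [2, 0]
r1 m[φ1→N] = [2, 4]
r1 m[φ1→C] = [2, 3]
r1 m[φ2→G] = [3, 2]
r1 m[φ2→C] = [2, 3]
r1 m[φ3→N] = [2, 0]
r1 m[φ3→D] = [2, 0]
r1 m[φ4→N] = [8, 3]
r1 m[φ5→G] = [4, 4]
r1 m[φ6→G] = [2, 6]
r1 m[φ7→J] = [0, 6]
r1 m[J→φ0] = [0, 0]
r1 m[J→φ7] = [0, 0]
r1 m[N→φ0] = [0, 0]
r1 m[N→φ1] = [0, 0]
r1 m[N→φ3] = [0, 0]
r1 m[N→φ4] = [0, 0]
r1 m[D→φ3] = [0, 0]
r1 m[G→φ2] = [0, 0]
r1 m[G→φ5] = [0, 0]
r1 m[G→φ6] = [0, 0]
r1 m[C→φ1] = [0, 0]
r1 m[C→φ2] = [0, 0]
r2 m[φ0→J] = [0, 2]
r2 m[φ0→N] = [2, 0]
r2 m[φ1→N] = [2, 4]
r2 m[φ1→C] = [2, 3]
r2 m[φ2→G] = [3, 2]
r2 m[φ2→C] = [2, 3]
r2 m[φ3→N] = [2, 0]
r2 m[φ3→D] = [2, 0]
r2 m[φ4→N] = [8, 3]
r2 m[φ5→G] = [4, 4]
r2 m[φ6→G] = [2, 6]
r2 m[φ7→J] = [0, 6]
r2 m[J→φ0] = [0, 6]
r2 m[J→φ7] = [0, 2]
r2 m[N→φ0] = [12, 7]
r2 m[N→φ1] = [12, 3]
r2 m[N→φ3] = [12, 7]
r2 m[N→φ4] = [6, 4]
r2 m[D→φ3] = [0, 0]
r2 m[G→φ2] = [6, 10]
r2 m[G→φ5] = [5, 8]
r2 m[G→φ6] = [7, 6]
r2 m[C→φ1] = [2, 3]
r2 m[C→φ2] = [2, 3]
r3 m[φ0→J] = [7, 14]
r3 m[φ0→N] = [8, 0]
r3 m[φ1→N] = [4, 7]
r3 m[φ1→C] = [12, 7]
r3 m[φ2→G] = [6, 4]
r3 m[φ2→C] = [10, 9]
r3 m[φ3→N] = [2, 0]
r3 m[φ3→D] = [14, 7]
r3 m[φ4→N] = [8, 3]
r3 m[φ5→G] = [4, 4]
r3 m[φ6→G] = [2, 6]
r3 m[φ7→J] = [0, 6]
r3 m[J→φ0] = [0, 6]
r3 m[J→φ7] = [0, 2]
r3 m[N→φ0] = [12, 7]
r3 m[N→φ1] = [12, 3]
r3 m[N→φ3] = [12, 7]
r3 m[N→φ4] = [6, 4]
r3 m[D→φ3] = [0, 0]
r3 m[G→φ2] = [6, 10]
r3 m[G→φ5] = [5, 8]
r3 m[G→φ6] = [7, 6]
r3 m[C→φ1] = [2, 3]
r3 m[C→φ2] = [2, 3]
r4 m[φ0→J] = [7, 14]
r4 m[φ0→N] = [8, 0]
r4 m[φ1→N] = [4, 7]
r4 m[φ1→C] = [12, 7]
r4 m[φ2→G] = [6, 4]
r4 m[φ2→C] = [10, 9]
r4 m[φ3→N] = [2, 0]
r4 m[φ3→D] = [14, 7]
r4 m[φ4→N] = [8, 3]
r4 m[φ5→G] = [4, 4]
r4 m[φ6→G] = [2, 6]
r4 m[φ7→J] = [0, 6]
r4 m[J→φ0] = [0, 6]
r4 m[J→φ7] = [7, 14]
r4 m[N→φ0] = [14, 10]
r4 m[N→φ1] = [18, 3]
r4 m[N→φ3] = [20, 10]
r4 m[N→φ4] = [14, 7]
r4 m[D→φ3] = [0, 0]
r4 m[G→φ2] = [6, 10]
r4 m[G→φ5] = [8, 10]
r4 m[G→φ6] = [10, 8]
r4 m[C→φ1] = [10, 9]
r4 m[C→φ2] = [12, 7]
r5 m[φ0→J] = [10, 16]
r5 m[φ0→N] = [8, 0]
r5 m[φ1→N] = [12, 13]
r5 m[φ1→C] = [12, 7]
r5 m[φ2→G] = [10, 14]
r5 m[φ2→C] = [10, 9]
r5 m[φ3→N] = [2, 0]
r5 m[φ3→D] = [19, 10]
r5 m[φ4→N] = [8, 3]
r5 m[φ5→G] = [4, 4]
r5 m[φ6→G] = [2, 6]
r5 m[φ7→J] = [0, 6]
r5 m[J→φ0] = [0, 6]
r5 m[J→φ7] = [7, 14]
r5 m[N→φ0] = [14, 10]
r5 m[N→φ1] = [18, 3]
r5 m[N→φ3] = [20, 10]
r5 m[N→φ4] = [14, 7]
r5 m[D→φ3] = [0, 0]
r5 m[G→φ2] = [6, 10]
r5 m[G→φ5] = [8, 10]
r5 m[G→φ6] = [10, 8]
r5 m[C→φ1] = [10, 9]
r5 m[C→φ2] = [12, 7]
r6 m[φ0→J] = [10, 16]
r6 m[φ0→N] = [8, 0]
r6 m[φ1→N] = [12, 13]
r6 m[φ1→C] = [12, 7]
r6 m[φ2→G] = [10, 14]
r6 m[φ2→C] = [10, 9]
r6 m[φ3→N] = [2, 0]
r6 m[φ3→D] = [19, 10]
r6 m[φ4→N] = [8, 3]
r6 m[φ5→G] = [4, 4]
r6 m[φ6→G] = [2, 6]
r6 m[φ7→J] = [0, 6]
r6 m[J→φ0] = [0, 6]
r6 m[J→φ7] = [10, 16]
r6 m[N→φ0] = [22, 16]
r6 m[N→φ1] = [18, 3]
r6 m[N→φ3] = [28, 16]
r6 m[N→φ4] = [22, 13]
r6 m[D→φ3] = [0, 0]
r6 m[G→φ2] = [6, 10]
r6 m[G→φ5] = [12, 20]
r6 m[G→φ6] = [14, 18]
r6 m[C→φ1] = [10, 9]
r6 m[C→φ2] = [12, 7]
r7 m[φ0→J] = [16, 24]
r7 m[φ0→N] = [8, 0]
r7 m[φ1→N] = [12, 13]
r7 m[φ1→C] = [12, 7]
r7 m[φ2→G] = [10, 14]
r7 m[φ2→C] = [10, 9]
r7 m[φ3→N] = [2, 0]
r7 m[φ3→D] = [25, 16]
r7 m[φ4→N] = [8, 3]
r7 m[φ5→G] = [4, 4]
r7 m[φ6→G] = [2, 6]
r7 m[φ7→J] = [0, 6]
r7 m[J→φ0] = [0, 6]
r7 m[J→φ7] = [10, 16]
r7 m[N→φ0] = [22, 16]
r7 m[N→φ1] = [18, 3]
r7 m[N→φ3] = [28, 16]
r7 m[N→φ4] = [22, 13]
r7 m[D→φ3] = [0, 0]
r7 m[G→φ2] = [6, 10]
r7 m[G→φ5] = [12, 20]
r7 m[G→φ6] = [14, 18]
r7 m[C→φ1] = [10, 9]
r7 m[C→φ2] = [12, 7]
r8 m[φ0→J] = [16, 24]
r8 m[φ0→N] = [8, 0]
r8 m[φ1→N] = [12, 13]
r8 m[φ1→C] = [12, 7]
r8 m[φ2→G] = [10, 14]
r8 m[φ2→C] = [10, 9]
r8 m[φ3→N] = [2, 0]
r8 m[φ3→D] = [25, 16]
r8 m[φ4→N] = [8, 3]
r8 m[φ5→G] = [4, 4]
r8 m[φ6→G] = [2, 6]
r8 m[φ7→J] = [0, 6]
r8 m[J→φ0] = [0, 6]
r8 m[J→φ7] = [16, 24]
r8 m[N→φ0] = [22, 16]
r8 m[N→φ1] = [18, 3]
r8 m[N→φ3] = [28, 16]
r8 m[N→φ4] = [22, 13]
r8 m[D→φ3] = [0, 0]
r8 m[G→φ2] = [6, 10]
r8 m[G→φ5] = [12, 20]
r8 m[G→φ6] = [14, 18]
r8 m[C→φ1] = [10, 9]
r8 m[C→φ2] = [12, 7]
r9 m[φ0→J] = [16, 24]
r9 m[φ0→N] = [8, 0]
r9 m[φ1→N] = [12, 13]
r9 m[φ1→C] = [12, 7]
r9 m[φ2→G] = [10, 14]
r9 m[φ2→C] = [10, 9]
r9 m[φ3→N] = [2, 0]
r9 m[φ3→D] = [25, 16]
r9 m[φ4→N] = [8, 3]
r9 m[φ5→G] = [4, 4]
r9 m[φ6→G] = [2, 6]
r9 m[φ7→J] = [0, 6]
r9 m[J→φ0] = [0, 6]
r9 m[J→φ7] = [16, 24]
r9 m[N→φ0] = [22, 16]
r9 m[N→φ1] = [18, 3]
r9 m[N→φ3] = [28, 16]
r9 m[N→φ4] = [22, 13]
r9 m[D→φ3] = [0, 0]
r9 m[G→φ2] = [6, 10]
r9 m[G→φ5] = [12, 20]
r9 m[G→φ6] = [14, 18]
r9 m[C→φ1] = [10, 9]
r9 m[C→φ2] = [12, 7]
fixed point reached at round 9
b[G] = ⊗ incoming = [16, 24]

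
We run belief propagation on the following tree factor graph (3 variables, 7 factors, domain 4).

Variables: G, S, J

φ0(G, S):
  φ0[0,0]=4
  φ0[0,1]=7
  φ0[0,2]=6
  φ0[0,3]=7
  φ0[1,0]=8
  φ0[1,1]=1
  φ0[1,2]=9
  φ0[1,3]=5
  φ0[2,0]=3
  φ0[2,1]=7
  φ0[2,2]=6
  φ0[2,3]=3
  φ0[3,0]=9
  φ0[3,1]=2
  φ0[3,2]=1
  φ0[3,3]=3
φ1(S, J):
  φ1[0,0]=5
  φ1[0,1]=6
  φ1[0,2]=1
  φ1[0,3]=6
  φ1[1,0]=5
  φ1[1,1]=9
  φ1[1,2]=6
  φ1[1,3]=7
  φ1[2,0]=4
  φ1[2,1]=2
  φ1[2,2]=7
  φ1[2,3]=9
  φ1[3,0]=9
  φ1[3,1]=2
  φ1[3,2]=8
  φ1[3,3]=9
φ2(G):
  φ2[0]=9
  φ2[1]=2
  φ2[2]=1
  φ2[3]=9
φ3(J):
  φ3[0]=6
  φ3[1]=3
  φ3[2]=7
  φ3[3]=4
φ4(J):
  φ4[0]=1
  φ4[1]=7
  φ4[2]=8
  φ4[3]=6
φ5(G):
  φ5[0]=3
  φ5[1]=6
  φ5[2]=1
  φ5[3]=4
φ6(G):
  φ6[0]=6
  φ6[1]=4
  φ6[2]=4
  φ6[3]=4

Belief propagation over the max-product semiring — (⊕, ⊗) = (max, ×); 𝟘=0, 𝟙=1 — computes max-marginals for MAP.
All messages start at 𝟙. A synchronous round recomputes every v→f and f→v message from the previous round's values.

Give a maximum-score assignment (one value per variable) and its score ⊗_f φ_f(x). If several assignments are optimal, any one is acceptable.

assignment: (G=0, S=3, J=2); score = 508032

init: all messages = 𝟙 over 4 values
r1 m[φ0→G] = [7, 9, 7, 9]
r1 m[φ0→S] = [9, 7, 9, 7]
r1 m[φ1→S] = [6, 9, 9, 9]
r1 m[φ1→J] = [9, 9, 8, 9]
r1 m[φ2→G] = [9, 2, 1, 9]
r1 m[φ3→J] = [6, 3, 7, 4]
r1 m[φ4→J] = [1, 7, 8, 6]
r1 m[φ5→G] = [3, 6, 1, 4]
r1 m[φ6→G] = [6, 4, 4, 4]
r1 m[G→φ0] = [1, 1, 1, 1]
r1 m[G→φ2] = [1, 1, 1, 1]
r1 m[G→φ5] = [1, 1, 1, 1]
r1 m[G→φ6] = [1, 1, 1, 1]
r1 m[S→φ0] = [1, 1, 1, 1]
r1 m[S→φ1] = [1, 1, 1, 1]
r1 m[J→φ1] = [1, 1, 1, 1]
r1 m[J→φ3] = [1, 1, 1, 1]
r1 m[J→φ4] = [1, 1, 1, 1]
r2 m[φ0→G] = [7, 9, 7, 9]
r2 m[φ0→S] = [9, 7, 9, 7]
r2 m[φ1→S] = [6, 9, 9, 9]
r2 m[φ1→J] = [9, 9, 8, 9]
r2 m[φ2→G] = [9, 2, 1, 9]
r2 m[φ3→J] = [6, 3, 7, 4]
r2 m[φ4→J] = [1, 7, 8, 6]
r2 m[φ5→G] = [3, 6, 1, 4]
r2 m[φ6→G] = [6, 4, 4, 4]
r2 m[G→φ0] = [162, 48, 4, 144]
r2 m[G→φ2] = [126, 216, 28, 144]
r2 m[G→φ5] = [378, 72, 28, 324]
r2 m[G→φ6] = [189, 108, 7, 324]
r2 m[S→φ0] = [6, 9, 9, 9]
r2 m[S→φ1] = [9, 7, 9, 7]
r2 m[J→φ1] = [6, 21, 56, 24]
r2 m[J→φ3] = [9, 63, 64, 54]
r2 m[J→φ4] = [54, 27, 56, 36]
r3 m[φ0→G] = [63, 81, 63, 54]
r3 m[φ0→S] = [1296, 1134, 972, 1134]
r3 m[φ1→S] = [144, 336, 392, 448]
r3 m[φ1→J] = [63, 63, 63, 81]
r3 m[φ2→G] = [9, 2, 1, 9]
r3 m[φ3→J] = [6, 3, 7, 4]
r3 m[φ4→J] = [1, 7, 8, 6]
r3 m[φ5→G] = [3, 6, 1, 4]
r3 m[φ6→G] = [6, 4, 4, 4]
r3 m[G→φ0] = [162, 48, 4, 144]
r3 m[G→φ2] = [126, 216, 28, 144]
r3 m[G→φ5] = [378, 72, 28, 324]
r3 m[G→φ6] = [189, 108, 7, 324]
r3 m[S→φ0] = [6, 9, 9, 9]
r3 m[S→φ1] = [9, 7, 9, 7]
r3 m[J→φ1] = [6, 21, 56, 24]
r3 m[J→φ3] = [9, 63, 64, 54]
r3 m[J→φ4] = [54, 27, 56, 36]
r4 m[φ0→G] = [63, 81, 63, 54]
r4 m[φ0→S] = [1296, 1134, 972, 1134]
r4 m[φ1→S] = [144, 336, 392, 448]
r4 m[φ1→J] = [63, 63, 63, 81]
r4 m[φ2→G] = [9, 2, 1, 9]
r4 m[φ3→J] = [6, 3, 7, 4]
r4 m[φ4→J] = [1, 7, 8, 6]
r4 m[φ5→G] = [3, 6, 1, 4]
r4 m[φ6→G] = [6, 4, 4, 4]
r4 m[G→φ0] = [162, 48, 4, 144]
r4 m[G→φ2] = [1134, 1944, 252, 864]
r4 m[G→φ5] = [3402, 648, 252, 1944]
r4 m[G→φ6] = [1701, 972, 63, 1944]
r4 m[S→φ0] = [144, 336, 392, 448]
r4 m[S→φ1] = [1296, 1134, 972, 1134]
r4 m[J→φ1] = [6, 21, 56, 24]
r4 m[J→φ3] = [63, 441, 504, 486]
r4 m[J→φ4] = [378, 189, 441, 324]
r5 m[φ0→G] = [3136, 3528, 2352, 1344]
r5 m[φ0→S] = [1296, 1134, 972, 1134]
r5 m[φ1→S] = [144, 336, 392, 448]
r5 m[φ1→J] = [10206, 10206, 9072, 10206]
r5 m[φ2→G] = [9, 2, 1, 9]
r5 m[φ3→J] = [6, 3, 7, 4]
r5 m[φ4→J] = [1, 7, 8, 6]
r5 m[φ5→G] = [3, 6, 1, 4]
r5 m[φ6→G] = [6, 4, 4, 4]
r5 m[G→φ0] = [162, 48, 4, 144]
r5 m[G→φ2] = [1134, 1944, 252, 864]
r5 m[G→φ5] = [3402, 648, 252, 1944]
r5 m[G→φ6] = [1701, 972, 63, 1944]
r5 m[S→φ0] = [144, 336, 392, 448]
r5 m[S→φ1] = [1296, 1134, 972, 1134]
r5 m[J→φ1] = [6, 21, 56, 24]
r5 m[J→φ3] = [63, 441, 504, 486]
r5 m[J→φ4] = [378, 189, 441, 324]
r6 m[φ0→G] = [3136, 3528, 2352, 1344]
r6 m[φ0→S] = [1296, 1134, 972, 1134]
r6 m[φ1→S] = [144, 336, 392, 448]
r6 m[φ1→J] = [10206, 10206, 9072, 10206]
r6 m[φ2→G] = [9, 2, 1, 9]
r6 m[φ3→J] = [6, 3, 7, 4]
r6 m[φ4→J] = [1, 7, 8, 6]
r6 m[φ5→G] = [3, 6, 1, 4]
r6 m[φ6→G] = [6, 4, 4, 4]
r6 m[G→φ0] = [162, 48, 4, 144]
r6 m[G→φ2] = [56448, 84672, 9408, 21504]
r6 m[G→φ5] = [169344, 28224, 9408, 48384]
r6 m[G→φ6] = [84672, 42336, 2352, 48384]
r6 m[S→φ0] = [144, 336, 392, 448]
r6 m[S→φ1] = [1296, 1134, 972, 1134]
r6 m[J→φ1] = [6, 21, 56, 24]
r6 m[J→φ3] = [10206, 71442, 72576, 61236]
r6 m[J→φ4] = [61236, 30618, 63504, 40824]
r7 m[φ0→G] = [3136, 3528, 2352, 1344]
r7 m[φ0→S] = [1296, 1134, 972, 1134]
r7 m[φ1→S] = [144, 336, 392, 448]
r7 m[φ1→J] = [10206, 10206, 9072, 10206]
r7 m[φ2→G] = [9, 2, 1, 9]
r7 m[φ3→J] = [6, 3, 7, 4]
r7 m[φ4→J] = [1, 7, 8, 6]
r7 m[φ5→G] = [3, 6, 1, 4]
r7 m[φ6→G] = [6, 4, 4, 4]
r7 m[G→φ0] = [162, 48, 4, 144]
r7 m[G→φ2] = [56448, 84672, 9408, 21504]
r7 m[G→φ5] = [169344, 28224, 9408, 48384]
r7 m[G→φ6] = [84672, 42336, 2352, 48384]
r7 m[S→φ0] = [144, 336, 392, 448]
r7 m[S→φ1] = [1296, 1134, 972, 1134]
r7 m[J→φ1] = [6, 21, 56, 24]
r7 m[J→φ3] = [10206, 71442, 72576, 61236]
r7 m[J→φ4] = [61236, 30618, 63504, 40824]
fixed point reached at round 7
traceback from G: (G=0, S=3, J=2), score=508032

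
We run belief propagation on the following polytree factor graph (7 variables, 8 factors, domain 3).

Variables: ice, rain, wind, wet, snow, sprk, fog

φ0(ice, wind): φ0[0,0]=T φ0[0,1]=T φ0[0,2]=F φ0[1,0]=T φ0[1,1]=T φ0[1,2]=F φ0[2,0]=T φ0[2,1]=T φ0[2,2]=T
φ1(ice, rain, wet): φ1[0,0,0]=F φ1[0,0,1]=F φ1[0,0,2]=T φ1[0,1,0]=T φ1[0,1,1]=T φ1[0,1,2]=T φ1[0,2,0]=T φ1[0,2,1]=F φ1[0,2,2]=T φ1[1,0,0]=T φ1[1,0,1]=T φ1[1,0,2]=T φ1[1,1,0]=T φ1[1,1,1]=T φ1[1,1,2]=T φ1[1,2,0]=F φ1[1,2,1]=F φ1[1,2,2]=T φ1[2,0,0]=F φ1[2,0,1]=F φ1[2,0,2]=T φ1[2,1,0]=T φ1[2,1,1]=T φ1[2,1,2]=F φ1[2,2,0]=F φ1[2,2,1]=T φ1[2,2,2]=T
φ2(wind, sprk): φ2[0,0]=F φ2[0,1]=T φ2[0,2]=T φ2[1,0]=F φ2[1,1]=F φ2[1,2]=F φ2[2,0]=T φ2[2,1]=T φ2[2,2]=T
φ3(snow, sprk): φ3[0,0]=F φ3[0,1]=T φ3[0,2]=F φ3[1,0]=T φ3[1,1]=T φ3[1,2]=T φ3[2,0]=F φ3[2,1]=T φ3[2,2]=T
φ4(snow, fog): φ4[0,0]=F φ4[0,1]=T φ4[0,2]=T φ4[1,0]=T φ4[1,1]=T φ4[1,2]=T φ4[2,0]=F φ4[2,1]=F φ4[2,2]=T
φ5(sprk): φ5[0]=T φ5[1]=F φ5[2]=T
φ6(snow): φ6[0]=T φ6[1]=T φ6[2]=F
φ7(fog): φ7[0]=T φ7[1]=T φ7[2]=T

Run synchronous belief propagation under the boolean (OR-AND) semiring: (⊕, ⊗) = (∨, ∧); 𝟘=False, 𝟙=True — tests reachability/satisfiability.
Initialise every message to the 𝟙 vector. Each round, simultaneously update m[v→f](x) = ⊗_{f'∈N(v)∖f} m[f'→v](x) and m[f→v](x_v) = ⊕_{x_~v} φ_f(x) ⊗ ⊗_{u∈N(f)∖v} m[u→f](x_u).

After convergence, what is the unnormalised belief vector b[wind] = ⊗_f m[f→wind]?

b[wind] = [T, F, T]

init: all messages = 𝟙 over 3 values
r1 m[φ0→ice] = [T, T, T]
r1 m[φ0→wind] = [T, T, T]
r1 m[φ1→ice] = [T, T, T]
r1 m[φ1→rain] = [T, T, T]
r1 m[φ1→wet] = [T, T, T]
r1 m[φ2→wind] = [T, F, T]
r1 m[φ2→sprk] = [T, T, T]
r1 m[φ3→snow] = [T, T, T]
r1 m[φ3→sprk] = [T, T, T]
r1 m[φ4→snow] = [T, T, T]
r1 m[φ4→fog] = [T, T, T]
r1 m[φ5→sprk] = [T, F, T]
r1 m[φ6→snow] = [T, T, F]
r1 m[φ7→fog] = [T, T, T]
r1 m[ice→φ0] = [T, T, T]
r1 m[ice→φ1] = [T, T, T]
r1 m[rain→φ1] = [T, T, T]
r1 m[wind→φ0] = [T, T, T]
r1 m[wind→φ2] = [T, T, T]
r1 m[wet→φ1] = [T, T, T]
r1 m[snow→φ3] = [T, T, T]
r1 m[snow→φ4] = [T, T, T]
r1 m[snow→φ6] = [T, T, T]
r1 m[sprk→φ2] = [T, T, T]
r1 m[sprk→φ3] = [T, T, T]
r1 m[sprk→φ5] = [T, T, T]
r1 m[fog→φ4] = [T, T, T]
r1 m[fog→φ7] = [T, T, T]
r2 m[φ0→ice] = [T, T, T]
r2 m[φ0→wind] = [T, T, T]
r2 m[φ1→ice] = [T, T, T]
r2 m[φ1→rain] = [T, T, T]
r2 m[φ1→wet] = [T, T, T]
r2 m[φ2→wind] = [T, F, T]
r2 m[φ2→sprk] = [T, T, T]
r2 m[φ3→snow] = [T, T, T]
r2 m[φ3→sprk] = [T, T, T]
r2 m[φ4→snow] = [T, T, T]
r2 m[φ4→fog] = [T, T, T]
r2 m[φ5→sprk] = [T, F, T]
r2 m[φ6→snow] = [T, T, F]
r2 m[φ7→fog] = [T, T, T]
r2 m[ice→φ0] = [T, T, T]
r2 m[ice→φ1] = [T, T, T]
r2 m[rain→φ1] = [T, T, T]
r2 m[wind→φ0] = [T, F, T]
r2 m[wind→φ2] = [T, T, T]
r2 m[wet→φ1] = [T, T, T]
r2 m[snow→φ3] = [T, T, F]
r2 m[snow→φ4] = [T, T, F]
r2 m[snow→φ6] = [T, T, T]
r2 m[sprk→φ2] = [T, F, T]
r2 m[sprk→φ3] = [T, F, T]
r2 m[sprk→φ5] = [T, T, T]
r2 m[fog→φ4] = [T, T, T]
r2 m[fog→φ7] = [T, T, T]
r3 m[φ0→ice] = [T, T, T]
r3 m[φ0→wind] = [T, T, T]
r3 m[φ1→ice] = [T, T, T]
r3 m[φ1→rain] = [T, T, T]
r3 m[φ1→wet] = [T, T, T]
r3 m[φ2→wind] = [T, F, T]
r3 m[φ2→sprk] = [T, T, T]
r3 m[φ3→snow] = [F, T, T]
r3 m[φ3→sprk] = [T, T, T]
r3 m[φ4→snow] = [T, T, T]
r3 m[φ4→fog] = [T, T, T]
r3 m[φ5→sprk] = [T, F, T]
r3 m[φ6→snow] = [T, T, F]
r3 m[φ7→fog] = [T, T, T]
r3 m[ice→φ0] = [T, T, T]
r3 m[ice→φ1] = [T, T, T]
r3 m[rain→φ1] = [T, T, T]
r3 m[wind→φ0] = [T, F, T]
r3 m[wind→φ2] = [T, T, T]
r3 m[wet→φ1] = [T, T, T]
r3 m[snow→φ3] = [T, T, F]
r3 m[snow→φ4] = [T, T, F]
r3 m[snow→φ6] = [T, T, T]
r3 m[sprk→φ2] = [T, F, T]
r3 m[sprk→φ3] = [T, F, T]
r3 m[sprk→φ5] = [T, T, T]
r3 m[fog→φ4] = [T, T, T]
r3 m[fog→φ7] = [T, T, T]
r4 m[φ0→ice] = [T, T, T]
r4 m[φ0→wind] = [T, T, T]
r4 m[φ1→ice] = [T, T, T]
r4 m[φ1→rain] = [T, T, T]
r4 m[φ1→wet] = [T, T, T]
r4 m[φ2→wind] = [T, F, T]
r4 m[φ2→sprk] = [T, T, T]
r4 m[φ3→snow] = [F, T, T]
r4 m[φ3→sprk] = [T, T, T]
r4 m[φ4→snow] = [T, T, T]
r4 m[φ4→fog] = [T, T, T]
r4 m[φ5→sprk] = [T, F, T]
r4 m[φ6→snow] = [T, T, F]
r4 m[φ7→fog] = [T, T, T]
r4 m[ice→φ0] = [T, T, T]
r4 m[ice→φ1] = [T, T, T]
r4 m[rain→φ1] = [T, T, T]
r4 m[wind→φ0] = [T, F, T]
r4 m[wind→φ2] = [T, T, T]
r4 m[wet→φ1] = [T, T, T]
r4 m[snow→φ3] = [T, T, F]
r4 m[snow→φ4] = [F, T, F]
r4 m[snow→φ6] = [F, T, T]
r4 m[sprk→φ2] = [T, F, T]
r4 m[sprk→φ3] = [T, F, T]
r4 m[sprk→φ5] = [T, T, T]
r4 m[fog→φ4] = [T, T, T]
r4 m[fog→φ7] = [T, T, T]
r5 m[φ0→ice] = [T, T, T]
r5 m[φ0→wind] = [T, T, T]
r5 m[φ1→ice] = [T, T, T]
r5 m[φ1→rain] = [T, T, T]
r5 m[φ1→wet] = [T, T, T]
r5 m[φ2→wind] = [T, F, T]
r5 m[φ2→sprk] = [T, T, T]
r5 m[φ3→snow] = [F, T, T]
r5 m[φ3→sprk] = [T, T, T]
r5 m[φ4→snow] = [T, T, T]
r5 m[φ4→fog] = [T, T, T]
r5 m[φ5→sprk] = [T, F, T]
r5 m[φ6→snow] = [T, T, F]
r5 m[φ7→fog] = [T, T, T]
r5 m[ice→φ0] = [T, T, T]
r5 m[ice→φ1] = [T, T, T]
r5 m[rain→φ1] = [T, T, T]
r5 m[wind→φ0] = [T, F, T]
r5 m[wind→φ2] = [T, T, T]
r5 m[wet→φ1] = [T, T, T]
r5 m[snow→φ3] = [T, T, F]
r5 m[snow→φ4] = [F, T, F]
r5 m[snow→φ6] = [F, T, T]
r5 m[sprk→φ2] = [T, F, T]
r5 m[sprk→φ3] = [T, F, T]
r5 m[sprk→φ5] = [T, T, T]
r5 m[fog→φ4] = [T, T, T]
r5 m[fog→φ7] = [T, T, T]
fixed point reached at round 5
b[wind] = ⊗ incoming = [T, F, T]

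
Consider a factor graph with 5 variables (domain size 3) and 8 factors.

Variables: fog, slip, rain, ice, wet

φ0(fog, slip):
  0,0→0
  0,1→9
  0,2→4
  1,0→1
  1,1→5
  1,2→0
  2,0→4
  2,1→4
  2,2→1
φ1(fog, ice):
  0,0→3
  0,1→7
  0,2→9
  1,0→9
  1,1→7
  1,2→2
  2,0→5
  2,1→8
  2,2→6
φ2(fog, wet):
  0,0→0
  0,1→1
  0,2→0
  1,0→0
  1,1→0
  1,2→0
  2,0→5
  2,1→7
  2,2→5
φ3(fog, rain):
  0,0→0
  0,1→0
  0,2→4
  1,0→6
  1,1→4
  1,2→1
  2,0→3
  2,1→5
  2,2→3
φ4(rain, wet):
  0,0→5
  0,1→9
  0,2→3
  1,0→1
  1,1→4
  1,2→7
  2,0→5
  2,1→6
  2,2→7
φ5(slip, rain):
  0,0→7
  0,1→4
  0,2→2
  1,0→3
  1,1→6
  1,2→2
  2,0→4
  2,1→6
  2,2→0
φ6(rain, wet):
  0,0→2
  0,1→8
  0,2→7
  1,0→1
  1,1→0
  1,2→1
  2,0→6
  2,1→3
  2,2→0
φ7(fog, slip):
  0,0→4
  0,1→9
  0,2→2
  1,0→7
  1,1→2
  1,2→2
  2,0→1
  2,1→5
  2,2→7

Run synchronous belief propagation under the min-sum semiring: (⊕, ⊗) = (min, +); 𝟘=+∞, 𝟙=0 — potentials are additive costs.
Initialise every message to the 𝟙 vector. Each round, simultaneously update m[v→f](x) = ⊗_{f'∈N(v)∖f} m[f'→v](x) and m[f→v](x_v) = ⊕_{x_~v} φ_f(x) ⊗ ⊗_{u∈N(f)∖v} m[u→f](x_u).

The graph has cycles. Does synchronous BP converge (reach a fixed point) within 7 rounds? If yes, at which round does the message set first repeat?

init: all messages = 𝟙 over 3 values
r1 m[φ0→fog] = [0, 0, 1]
r1 m[φ0→slip] = [0, 4, 0]
r1 m[φ1→fog] = [3, 2, 5]
r1 m[φ1→ice] = [3, 7, 2]
r1 m[φ2→fog] = [0, 0, 5]
r1 m[φ2→wet] = [0, 0, 0]
r1 m[φ3→fog] = [0, 1, 3]
r1 m[φ3→rain] = [0, 0, 1]
r1 m[φ4→rain] = [3, 1, 5]
r1 m[φ4→wet] = [1, 4, 3]
r1 m[φ5→slip] = [2, 2, 0]
r1 m[φ5→rain] = [3, 4, 0]
r1 m[φ6→rain] = [2, 0, 0]
r1 m[φ6→wet] = [1, 0, 0]
r1 m[φ7→fog] = [2, 2, 1]
r1 m[φ7→slip] = [1, 2, 2]
r1 m[fog→φ0] = [0, 0, 0]
r1 m[fog→φ1] = [0, 0, 0]
r1 m[fog→φ2] = [0, 0, 0]
r1 m[fog→φ3] = [0, 0, 0]
r1 m[fog→φ7] = [0, 0, 0]
r1 m[slip→φ0] = [0, 0, 0]
r1 m[slip→φ5] = [0, 0, 0]
r1 m[slip→φ7] = [0, 0, 0]
r1 m[rain→φ3] = [0, 0, 0]
r1 m[rain→φ4] = [0, 0, 0]
r1 m[rain→φ5] = [0, 0, 0]
r1 m[rain→φ6] = [0, 0, 0]
r1 m[ice→φ1] = [0, 0, 0]
r1 m[wet→φ2] = [0, 0, 0]
r1 m[wet→φ4] = [0, 0, 0]
r1 m[wet→φ6] = [0, 0, 0]
r2 m[φ0→fog] = [0, 0, 1]
r2 m[φ0→slip] = [0, 4, 0]
r2 m[φ1→fog] = [3, 2, 5]
r2 m[φ1→ice] = [3, 7, 2]
r2 m[φ2→fog] = [0, 0, 5]
r2 m[φ2→wet] = [0, 0, 0]
r2 m[φ3→fog] = [0, 1, 3]
r2 m[φ3→rain] = [0, 0, 1]
r2 m[φ4→rain] = [3, 1, 5]
r2 m[φ4→wet] = [1, 4, 3]
r2 m[φ5→slip] = [2, 2, 0]
r2 m[φ5→rain] = [3, 4, 0]
r2 m[φ6→rain] = [2, 0, 0]
r2 m[φ6→wet] = [1, 0, 0]
r2 m[φ7→fog] = [2, 2, 1]
r2 m[φ7→slip] = [1, 2, 2]
r2 m[fog→φ0] = [5, 5, 14]
r2 m[fog→φ1] = [2, 3, 10]
r2 m[fog→φ2] = [5, 5, 10]
r2 m[fog→φ3] = [5, 4, 12]
r2 m[fog→φ7] = [3, 3, 14]
r2 m[slip→φ0] = [3, 4, 2]
r2 m[slip→φ5] = [1, 6, 2]
r2 m[slip→φ7] = [2, 6, 0]
r2 m[rain→φ3] = [8, 5, 5]
r2 m[rain→φ4] = [5, 4, 1]
r2 m[rain→φ5] = [5, 1, 6]
r2 m[rain→φ6] = [6, 5, 6]
r2 m[ice→φ1] = [0, 0, 0]
r2 m[wet→φ2] = [2, 4, 3]
r2 m[wet→φ4] = [1, 0, 0]
r2 m[wet→φ6] = [1, 4, 3]
r3 m[φ0→fog] = [3, 2, 3]
r3 m[φ0→slip] = [5, 10, 5]
r3 m[φ1→fog] = [3, 2, 5]
r3 m[φ1→ice] = [5, 9, 5]
r3 m[φ2→fog] = [2, 2, 7]
r3 m[φ2→wet] = [5, 5, 5]
r3 m[φ3→fog] = [5, 6, 8]
r3 m[φ3→rain] = [5, 5, 5]
r3 m[φ4→rain] = [3, 2, 6]
r3 m[φ4→wet] = [5, 7, 8]
r3 m[φ5→slip] = [5, 7, 6]
r3 m[φ5→rain] = [6, 5, 2]
r3 m[φ6→rain] = [3, 2, 3]
r3 m[φ6→wet] = [6, 5, 6]
r3 m[φ7→fog] = [2, 2, 3]
r3 m[φ7→slip] = [7, 5, 5]
r3 m[fog→φ0] = [5, 5, 14]
r3 m[fog→φ1] = [2, 3, 10]
r3 m[fog→φ2] = [5, 5, 10]
r3 m[fog→φ3] = [5, 4, 12]
r3 m[fog→φ7] = [3, 3, 14]
r3 m[slip→φ0] = [3, 4, 2]
r3 m[slip→φ5] = [1, 6, 2]
r3 m[slip→φ7] = [2, 6, 0]
r3 m[rain→φ3] = [8, 5, 5]
r3 m[rain→φ4] = [5, 4, 1]
r3 m[rain→φ5] = [5, 1, 6]
r3 m[rain→φ6] = [6, 5, 6]
r3 m[ice→φ1] = [0, 0, 0]
r3 m[wet→φ2] = [2, 4, 3]
r3 m[wet→φ4] = [1, 0, 0]
r3 m[wet→φ6] = [1, 4, 3]
r4 m[φ0→fog] = [3, 2, 3]
r4 m[φ0→slip] = [5, 10, 5]
r4 m[φ1→fog] = [3, 2, 5]
r4 m[φ1→ice] = [5, 9, 5]
r4 m[φ2→fog] = [2, 2, 7]
r4 m[φ2→wet] = [5, 5, 5]
r4 m[φ3→fog] = [5, 6, 8]
r4 m[φ3→rain] = [5, 5, 5]
r4 m[φ4→rain] = [3, 2, 6]
r4 m[φ4→wet] = [5, 7, 8]
r4 m[φ5→slip] = [5, 7, 6]
r4 m[φ5→rain] = [6, 5, 2]
r4 m[φ6→rain] = [3, 2, 3]
r4 m[φ6→wet] = [6, 5, 6]
r4 m[φ7→fog] = [2, 2, 3]
r4 m[φ7→slip] = [7, 5, 5]
r4 m[fog→φ0] = [12, 12, 23]
r4 m[fog→φ1] = [12, 12, 21]
r4 m[fog→φ2] = [13, 12, 19]
r4 m[fog→φ3] = [10, 8, 18]
r4 m[fog→φ7] = [13, 12, 23]
r4 m[slip→φ0] = [12, 12, 11]
r4 m[slip→φ5] = [12, 15, 10]
r4 m[slip→φ7] = [10, 17, 11]
r4 m[rain→φ3] = [12, 9, 11]
r4 m[rain→φ4] = [14, 12, 10]
r4 m[rain→φ5] = [11, 9, 14]
r4 m[rain→φ6] = [14, 12, 13]
r4 m[ice→φ1] = [0, 0, 0]
r4 m[wet→φ2] = [11, 12, 14]
r4 m[wet→φ4] = [11, 10, 11]
r4 m[wet→φ6] = [10, 12, 13]
r5 m[φ0→fog] = [12, 11, 12]
r5 m[φ0→slip] = [12, 17, 12]
r5 m[φ1→fog] = [3, 2, 5]
r5 m[φ1→ice] = [15, 19, 14]
r5 m[φ2→fog] = [11, 11, 16]
r5 m[φ2→wet] = [12, 12, 12]
r5 m[φ3→fog] = [9, 12, 14]
r5 m[φ3→rain] = [10, 10, 9]
r5 m[φ4→rain] = [14, 12, 16]
r5 m[φ4→wet] = [13, 16, 17]
r5 m[φ5→slip] = [13, 14, 14]
r5 m[φ5→rain] = [14, 16, 10]
r5 m[φ6→rain] = [12, 11, 13]
r5 m[φ6→wet] = [13, 12, 13]
r5 m[φ7→fog] = [13, 13, 11]
r5 m[φ7→slip] = [17, 14, 14]
r5 m[fog→φ0] = [12, 12, 23]
r5 m[fog→φ1] = [12, 12, 21]
r5 m[fog→φ2] = [13, 12, 19]
r5 m[fog→φ3] = [10, 8, 18]
r5 m[fog→φ7] = [13, 12, 23]
r5 m[slip→φ0] = [12, 12, 11]
r5 m[slip→φ5] = [12, 15, 10]
r5 m[slip→φ7] = [10, 17, 11]
r5 m[rain→φ3] = [12, 9, 11]
r5 m[rain→φ4] = [14, 12, 10]
r5 m[rain→φ5] = [11, 9, 14]
r5 m[rain→φ6] = [14, 12, 13]
r5 m[ice→φ1] = [0, 0, 0]
r5 m[wet→φ2] = [11, 12, 14]
r5 m[wet→φ4] = [11, 10, 11]
r5 m[wet→φ6] = [10, 12, 13]
r6 m[φ0→fog] = [12, 11, 12]
r6 m[φ0→slip] = [12, 17, 12]
r6 m[φ1→fog] = [3, 2, 5]
r6 m[φ1→ice] = [15, 19, 14]
r6 m[φ2→fog] = [11, 11, 16]
r6 m[φ2→wet] = [12, 12, 12]
r6 m[φ3→fog] = [9, 12, 14]
r6 m[φ3→rain] = [10, 10, 9]
r6 m[φ4→rain] = [14, 12, 16]
r6 m[φ4→wet] = [13, 16, 17]
r6 m[φ5→slip] = [13, 14, 14]
r6 m[φ5→rain] = [14, 16, 10]
r6 m[φ6→rain] = [12, 11, 13]
r6 m[φ6→wet] = [13, 12, 13]
r6 m[φ7→fog] = [13, 13, 11]
r6 m[φ7→slip] = [17, 14, 14]
r6 m[fog→φ0] = [36, 38, 46]
r6 m[fog→φ1] = [45, 47, 53]
r6 m[fog→φ2] = [37, 38, 42]
r6 m[fog→φ3] = [39, 37, 44]
r6 m[fog→φ7] = [35, 36, 47]
r6 m[slip→φ0] = [30, 28, 28]
r6 m[slip→φ5] = [29, 31, 26]
r6 m[slip→φ7] = [25, 31, 26]
r6 m[rain→φ3] = [40, 39, 39]
r6 m[rain→φ4] = [36, 37, 32]
r6 m[rain→φ5] = [36, 33, 38]
r6 m[rain→φ6] = [38, 38, 35]
r6 m[ice→φ1] = [0, 0, 0]
r6 m[wet→φ2] = [26, 28, 30]
r6 m[wet→φ4] = [25, 24, 25]
r6 m[wet→φ6] = [25, 28, 29]
r7 m[φ0→fog] = [30, 28, 29]
r7 m[φ0→slip] = [36, 43, 38]
r7 m[φ1→fog] = [3, 2, 5]
r7 m[φ1→ice] = [48, 52, 49]
r7 m[φ2→fog] = [26, 26, 31]
r7 m[φ2→wet] = [37, 38, 37]
r7 m[φ3→fog] = [39, 40, 42]
r7 m[φ3→rain] = [39, 39, 38]
r7 m[φ4→rain] = [28, 26, 30]
r7 m[φ4→wet] = [37, 38, 39]
r7 m[φ5→slip] = [37, 39, 38]
r7 m[φ5→rain] = [30, 32, 26]
r7 m[φ6→rain] = [27, 26, 29]
r7 m[φ6→wet] = [39, 38, 35]
r7 m[φ7→fog] = [28, 28, 26]
r7 m[φ7→slip] = [39, 38, 37]
r7 m[fog→φ0] = [36, 38, 46]
r7 m[fog→φ1] = [45, 47, 53]
r7 m[fog→φ2] = [37, 38, 42]
r7 m[fog→φ3] = [39, 37, 44]
r7 m[fog→φ7] = [35, 36, 47]
r7 m[slip→φ0] = [30, 28, 28]
r7 m[slip→φ5] = [29, 31, 26]
r7 m[slip→φ7] = [25, 31, 26]
r7 m[rain→φ3] = [40, 39, 39]
r7 m[rain→φ4] = [36, 37, 32]
r7 m[rain→φ5] = [36, 33, 38]
r7 m[rain→φ6] = [38, 38, 35]
r7 m[ice→φ1] = [0, 0, 0]
r7 m[wet→φ2] = [26, 28, 30]
r7 m[wet→φ4] = [25, 24, 25]
r7 m[wet→φ6] = [25, 28, 29]
no fixed point within 7 rounds

NOT CONVERGED within 7 rounds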